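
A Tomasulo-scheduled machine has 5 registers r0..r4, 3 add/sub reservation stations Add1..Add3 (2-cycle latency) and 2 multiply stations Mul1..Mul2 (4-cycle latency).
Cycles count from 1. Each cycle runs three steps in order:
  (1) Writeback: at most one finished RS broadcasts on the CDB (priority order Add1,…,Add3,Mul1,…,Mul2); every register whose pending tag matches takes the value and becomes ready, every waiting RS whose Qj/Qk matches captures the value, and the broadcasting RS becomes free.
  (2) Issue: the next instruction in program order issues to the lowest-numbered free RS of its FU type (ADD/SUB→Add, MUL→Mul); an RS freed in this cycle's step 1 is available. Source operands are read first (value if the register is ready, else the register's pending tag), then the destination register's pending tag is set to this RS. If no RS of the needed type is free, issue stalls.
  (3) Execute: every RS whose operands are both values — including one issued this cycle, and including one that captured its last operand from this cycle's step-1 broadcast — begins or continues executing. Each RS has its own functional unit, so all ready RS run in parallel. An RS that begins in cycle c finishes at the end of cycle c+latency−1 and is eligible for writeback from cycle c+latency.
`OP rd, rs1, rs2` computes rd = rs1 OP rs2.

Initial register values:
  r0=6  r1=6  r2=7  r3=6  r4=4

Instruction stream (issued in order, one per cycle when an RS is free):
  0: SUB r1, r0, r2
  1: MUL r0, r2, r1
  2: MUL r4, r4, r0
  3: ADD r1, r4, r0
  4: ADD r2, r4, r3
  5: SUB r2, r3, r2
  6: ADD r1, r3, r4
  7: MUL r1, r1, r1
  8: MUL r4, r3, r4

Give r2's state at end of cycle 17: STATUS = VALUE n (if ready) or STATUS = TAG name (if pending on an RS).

cycle 1: issue SUB r1<-Add1 // r0:6,r1:Add1,r2:7,r3:6,r4:4
cycle 2: issue MUL r0<-Mul1 // r0:Mul1,r1:Add1,r2:7,r3:6,r4:4
cycle 3: CDB Add1=-1; issue MUL r4<-Mul2 // r0:Mul1,r1:-1,r2:7,r3:6,r4:Mul2
cycle 4: issue ADD r1<-Add1 // r0:Mul1,r1:Add1,r2:7,r3:6,r4:Mul2
cycle 5: issue ADD r2<-Add2 // r0:Mul1,r1:Add1,r2:Add2,r3:6,r4:Mul2
cycle 6: issue SUB r2<-Add3 // r0:Mul1,r1:Add1,r2:Add3,r3:6,r4:Mul2
cycle 7: CDB Mul1=-7; stall // r0:-7,r1:Add1,r2:Add3,r3:6,r4:Mul2
cycle 8: stall // r0:-7,r1:Add1,r2:Add3,r3:6,r4:Mul2
cycle 9: stall // r0:-7,r1:Add1,r2:Add3,r3:6,r4:Mul2
cycle 10: stall // r0:-7,r1:Add1,r2:Add3,r3:6,r4:Mul2
cycle 11: CDB Mul2=-28; stall // r0:-7,r1:Add1,r2:Add3,r3:6,r4:-28
cycle 12: stall // r0:-7,r1:Add1,r2:Add3,r3:6,r4:-28
cycle 13: CDB Add1=-35; issue ADD r1<-Add1 // r0:-7,r1:Add1,r2:Add3,r3:6,r4:-28
cycle 14: CDB Add2=-22; issue MUL r1<-Mul1 // r0:-7,r1:Mul1,r2:Add3,r3:6,r4:-28
cycle 15: CDB Add1=-22; issue MUL r4<-Mul2 // r0:-7,r1:Mul1,r2:Add3,r3:6,r4:Mul2
cycle 16: CDB Add3=28 // r0:-7,r1:Mul1,r2:28,r3:6,r4:Mul2
cycle 17: - // r0:-7,r1:Mul1,r2:28,r3:6,r4:Mul2

STATUS = VALUE 28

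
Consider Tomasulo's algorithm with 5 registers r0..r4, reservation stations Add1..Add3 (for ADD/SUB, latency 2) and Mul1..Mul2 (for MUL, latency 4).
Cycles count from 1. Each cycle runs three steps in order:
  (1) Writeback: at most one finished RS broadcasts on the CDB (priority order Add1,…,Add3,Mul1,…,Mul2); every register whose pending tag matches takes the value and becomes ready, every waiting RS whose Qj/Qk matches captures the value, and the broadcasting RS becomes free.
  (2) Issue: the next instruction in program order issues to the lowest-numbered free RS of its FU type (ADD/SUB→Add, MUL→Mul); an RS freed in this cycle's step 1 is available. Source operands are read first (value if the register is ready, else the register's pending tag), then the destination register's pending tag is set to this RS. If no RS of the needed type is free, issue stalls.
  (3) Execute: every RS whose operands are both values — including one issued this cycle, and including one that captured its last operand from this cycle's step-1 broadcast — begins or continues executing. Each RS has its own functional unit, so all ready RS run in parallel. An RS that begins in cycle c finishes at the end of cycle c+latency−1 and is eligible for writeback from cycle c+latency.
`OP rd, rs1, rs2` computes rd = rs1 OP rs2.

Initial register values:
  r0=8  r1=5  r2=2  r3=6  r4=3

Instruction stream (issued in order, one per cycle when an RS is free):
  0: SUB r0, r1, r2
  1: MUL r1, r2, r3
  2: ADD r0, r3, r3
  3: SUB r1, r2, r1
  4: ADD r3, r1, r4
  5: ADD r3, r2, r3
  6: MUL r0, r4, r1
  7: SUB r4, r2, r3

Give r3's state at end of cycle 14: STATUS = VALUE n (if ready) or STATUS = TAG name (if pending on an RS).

STATUS = VALUE -5

c1: issue SUB r0<-Add1 | r0:Add1,r1:5,r2:2,r3:6,r4:3
c2: issue MUL r1<-Mul1 | r0:Add1,r1:Mul1,r2:2,r3:6,r4:3
c3: CDB Add1=3; issue ADD r0<-Add1 | r0:Add1,r1:Mul1,r2:2,r3:6,r4:3
c4: issue SUB r1<-Add2 | r0:Add1,r1:Add2,r2:2,r3:6,r4:3
c5: CDB Add1=12; issue ADD r3<-Add1 | r0:12,r1:Add2,r2:2,r3:Add1,r4:3
c6: CDB Mul1=12; issue ADD r3<-Add3 | r0:12,r1:Add2,r2:2,r3:Add3,r4:3
c7: issue MUL r0<-Mul1 | r0:Mul1,r1:Add2,r2:2,r3:Add3,r4:3
c8: CDB Add2=-10; issue SUB r4<-Add2 | r0:Mul1,r1:-10,r2:2,r3:Add3,r4:Add2
c9: - | r0:Mul1,r1:-10,r2:2,r3:Add3,r4:Add2
c10: CDB Add1=-7 | r0:Mul1,r1:-10,r2:2,r3:Add3,r4:Add2
c11: - | r0:Mul1,r1:-10,r2:2,r3:Add3,r4:Add2
c12: CDB Add3=-5 | r0:Mul1,r1:-10,r2:2,r3:-5,r4:Add2
c13: CDB Mul1=-30 | r0:-30,r1:-10,r2:2,r3:-5,r4:Add2
c14: CDB Add2=7 | r0:-30,r1:-10,r2:2,r3:-5,r4:7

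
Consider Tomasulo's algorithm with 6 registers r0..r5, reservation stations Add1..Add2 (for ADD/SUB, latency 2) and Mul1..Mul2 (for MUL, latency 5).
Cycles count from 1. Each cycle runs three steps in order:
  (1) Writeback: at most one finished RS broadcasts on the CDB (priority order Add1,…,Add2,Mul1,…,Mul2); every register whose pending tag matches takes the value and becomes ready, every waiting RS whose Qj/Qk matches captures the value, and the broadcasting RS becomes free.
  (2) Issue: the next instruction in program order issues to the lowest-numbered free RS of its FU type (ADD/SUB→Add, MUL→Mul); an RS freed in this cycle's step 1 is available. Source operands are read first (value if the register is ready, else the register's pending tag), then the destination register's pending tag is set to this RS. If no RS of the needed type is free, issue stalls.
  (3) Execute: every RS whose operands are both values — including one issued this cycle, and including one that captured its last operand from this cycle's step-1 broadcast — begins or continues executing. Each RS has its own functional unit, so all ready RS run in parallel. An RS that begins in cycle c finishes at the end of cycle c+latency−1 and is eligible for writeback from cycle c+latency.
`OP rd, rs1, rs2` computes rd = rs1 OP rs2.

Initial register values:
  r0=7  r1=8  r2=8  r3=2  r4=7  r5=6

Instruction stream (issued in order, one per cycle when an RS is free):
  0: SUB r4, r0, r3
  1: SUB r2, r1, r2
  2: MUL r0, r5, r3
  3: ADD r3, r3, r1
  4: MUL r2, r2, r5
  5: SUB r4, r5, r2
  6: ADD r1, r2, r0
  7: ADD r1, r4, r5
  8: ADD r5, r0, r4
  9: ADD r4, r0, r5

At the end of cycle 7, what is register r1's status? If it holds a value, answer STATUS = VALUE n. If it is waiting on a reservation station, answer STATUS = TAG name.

STATUS = TAG Add2

cycle 1: issue SUB r4<-Add1 // r0:7,r1:8,r2:8,r3:2,r4:Add1,r5:6
cycle 2: issue SUB r2<-Add2 // r0:7,r1:8,r2:Add2,r3:2,r4:Add1,r5:6
cycle 3: CDB Add1=5; issue MUL r0<-Mul1 // r0:Mul1,r1:8,r2:Add2,r3:2,r4:5,r5:6
cycle 4: CDB Add2=0; issue ADD r3<-Add1 // r0:Mul1,r1:8,r2:0,r3:Add1,r4:5,r5:6
cycle 5: issue MUL r2<-Mul2 // r0:Mul1,r1:8,r2:Mul2,r3:Add1,r4:5,r5:6
cycle 6: CDB Add1=10; issue SUB r4<-Add1 // r0:Mul1,r1:8,r2:Mul2,r3:10,r4:Add1,r5:6
cycle 7: issue ADD r1<-Add2 // r0:Mul1,r1:Add2,r2:Mul2,r3:10,r4:Add1,r5:6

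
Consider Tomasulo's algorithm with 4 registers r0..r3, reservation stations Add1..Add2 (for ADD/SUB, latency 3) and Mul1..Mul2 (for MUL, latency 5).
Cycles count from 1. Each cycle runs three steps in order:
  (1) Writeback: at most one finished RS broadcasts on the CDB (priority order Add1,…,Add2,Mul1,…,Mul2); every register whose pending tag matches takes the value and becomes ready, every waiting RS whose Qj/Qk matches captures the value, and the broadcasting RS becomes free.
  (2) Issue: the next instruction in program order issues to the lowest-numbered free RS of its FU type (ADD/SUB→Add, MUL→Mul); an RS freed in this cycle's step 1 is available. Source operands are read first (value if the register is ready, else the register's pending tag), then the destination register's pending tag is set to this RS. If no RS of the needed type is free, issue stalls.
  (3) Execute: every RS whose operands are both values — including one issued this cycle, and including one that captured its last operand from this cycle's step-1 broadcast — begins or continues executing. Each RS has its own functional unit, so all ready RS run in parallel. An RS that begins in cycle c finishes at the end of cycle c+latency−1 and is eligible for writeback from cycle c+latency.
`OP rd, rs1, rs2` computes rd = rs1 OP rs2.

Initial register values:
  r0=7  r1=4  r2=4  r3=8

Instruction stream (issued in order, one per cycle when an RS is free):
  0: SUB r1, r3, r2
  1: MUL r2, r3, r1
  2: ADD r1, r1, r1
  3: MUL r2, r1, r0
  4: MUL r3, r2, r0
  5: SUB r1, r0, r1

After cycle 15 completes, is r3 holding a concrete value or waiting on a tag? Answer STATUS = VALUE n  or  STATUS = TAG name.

cycle 1: issue SUB r1<-Add1 // r0:7,r1:Add1,r2:4,r3:8
cycle 2: issue MUL r2<-Mul1 // r0:7,r1:Add1,r2:Mul1,r3:8
cycle 3: issue ADD r1<-Add2 // r0:7,r1:Add2,r2:Mul1,r3:8
cycle 4: CDB Add1=4; issue MUL r2<-Mul2 // r0:7,r1:Add2,r2:Mul2,r3:8
cycle 5: stall // r0:7,r1:Add2,r2:Mul2,r3:8
cycle 6: stall // r0:7,r1:Add2,r2:Mul2,r3:8
cycle 7: CDB Add2=8; stall // r0:7,r1:8,r2:Mul2,r3:8
cycle 8: stall // r0:7,r1:8,r2:Mul2,r3:8
cycle 9: CDB Mul1=32; issue MUL r3<-Mul1 // r0:7,r1:8,r2:Mul2,r3:Mul1
cycle 10: issue SUB r1<-Add1 // r0:7,r1:Add1,r2:Mul2,r3:Mul1
cycle 11: - // r0:7,r1:Add1,r2:Mul2,r3:Mul1
cycle 12: CDB Mul2=56 // r0:7,r1:Add1,r2:56,r3:Mul1
cycle 13: CDB Add1=-1 // r0:7,r1:-1,r2:56,r3:Mul1
cycle 14: - // r0:7,r1:-1,r2:56,r3:Mul1
cycle 15: - // r0:7,r1:-1,r2:56,r3:Mul1

STATUS = TAG Mul1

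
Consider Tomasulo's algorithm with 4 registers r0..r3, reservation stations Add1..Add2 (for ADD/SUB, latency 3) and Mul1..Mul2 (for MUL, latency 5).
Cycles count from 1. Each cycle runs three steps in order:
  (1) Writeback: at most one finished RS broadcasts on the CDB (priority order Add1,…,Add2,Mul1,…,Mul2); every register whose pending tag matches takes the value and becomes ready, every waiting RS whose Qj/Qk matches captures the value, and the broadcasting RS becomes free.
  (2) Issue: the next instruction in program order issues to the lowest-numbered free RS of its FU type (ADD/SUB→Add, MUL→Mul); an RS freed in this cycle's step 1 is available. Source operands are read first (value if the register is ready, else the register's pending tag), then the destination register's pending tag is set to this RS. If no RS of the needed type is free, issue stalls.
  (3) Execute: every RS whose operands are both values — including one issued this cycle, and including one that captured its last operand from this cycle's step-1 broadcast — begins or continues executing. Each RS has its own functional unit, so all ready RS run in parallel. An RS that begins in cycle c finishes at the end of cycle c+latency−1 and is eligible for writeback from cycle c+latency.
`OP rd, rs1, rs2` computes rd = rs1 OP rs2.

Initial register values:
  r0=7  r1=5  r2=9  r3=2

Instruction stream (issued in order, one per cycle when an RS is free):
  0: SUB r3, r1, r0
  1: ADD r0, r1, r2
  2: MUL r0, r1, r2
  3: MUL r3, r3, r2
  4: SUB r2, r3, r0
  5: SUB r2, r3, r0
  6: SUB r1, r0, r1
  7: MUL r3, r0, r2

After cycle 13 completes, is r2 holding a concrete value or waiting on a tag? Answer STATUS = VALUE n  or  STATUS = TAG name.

STATUS = VALUE -63

  c1: issue SUB r3<-Add1  regs: r0:7,r1:5,r2:9,r3:Add1
  c2: issue ADD r0<-Add2  regs: r0:Add2,r1:5,r2:9,r3:Add1
  c3: issue MUL r0<-Mul1  regs: r0:Mul1,r1:5,r2:9,r3:Add1
  c4: CDB Add1=-2; issue MUL r3<-Mul2  regs: r0:Mul1,r1:5,r2:9,r3:Mul2
  c5: CDB Add2=14; issue SUB r2<-Add1  regs: r0:Mul1,r1:5,r2:Add1,r3:Mul2
  c6: issue SUB r2<-Add2  regs: r0:Mul1,r1:5,r2:Add2,r3:Mul2
  c7: stall  regs: r0:Mul1,r1:5,r2:Add2,r3:Mul2
  c8: CDB Mul1=45; stall  regs: r0:45,r1:5,r2:Add2,r3:Mul2
  c9: CDB Mul2=-18; stall  regs: r0:45,r1:5,r2:Add2,r3:-18
  c10: stall  regs: r0:45,r1:5,r2:Add2,r3:-18
  c11: stall  regs: r0:45,r1:5,r2:Add2,r3:-18
  c12: CDB Add1=-63; issue SUB r1<-Add1  regs: r0:45,r1:Add1,r2:Add2,r3:-18
  c13: CDB Add2=-63; issue MUL r3<-Mul1  regs: r0:45,r1:Add1,r2:-63,r3:Mul1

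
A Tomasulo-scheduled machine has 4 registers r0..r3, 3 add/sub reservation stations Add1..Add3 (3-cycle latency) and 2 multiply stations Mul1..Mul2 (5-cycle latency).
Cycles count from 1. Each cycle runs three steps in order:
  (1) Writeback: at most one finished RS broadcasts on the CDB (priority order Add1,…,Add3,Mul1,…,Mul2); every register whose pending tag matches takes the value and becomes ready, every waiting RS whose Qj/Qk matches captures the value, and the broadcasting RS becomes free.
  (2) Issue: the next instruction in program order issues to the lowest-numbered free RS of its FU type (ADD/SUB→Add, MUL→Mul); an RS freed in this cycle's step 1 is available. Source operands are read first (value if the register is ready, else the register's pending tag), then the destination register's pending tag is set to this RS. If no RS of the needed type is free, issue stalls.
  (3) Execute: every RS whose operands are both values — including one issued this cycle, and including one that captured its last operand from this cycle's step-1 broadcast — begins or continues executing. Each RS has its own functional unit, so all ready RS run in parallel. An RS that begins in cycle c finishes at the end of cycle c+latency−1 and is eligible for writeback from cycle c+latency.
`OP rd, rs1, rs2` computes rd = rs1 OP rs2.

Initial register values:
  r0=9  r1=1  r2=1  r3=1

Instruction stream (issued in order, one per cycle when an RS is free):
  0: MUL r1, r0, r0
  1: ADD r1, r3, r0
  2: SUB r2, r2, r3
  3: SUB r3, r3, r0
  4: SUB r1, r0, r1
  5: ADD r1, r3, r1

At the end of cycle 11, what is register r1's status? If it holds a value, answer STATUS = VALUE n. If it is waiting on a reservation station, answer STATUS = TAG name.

STATUS = VALUE -9

c1: issue MUL r1<-Mul1 | r0:9,r1:Mul1,r2:1,r3:1
c2: issue ADD r1<-Add1 | r0:9,r1:Add1,r2:1,r3:1
c3: issue SUB r2<-Add2 | r0:9,r1:Add1,r2:Add2,r3:1
c4: issue SUB r3<-Add3 | r0:9,r1:Add1,r2:Add2,r3:Add3
c5: CDB Add1=10; issue SUB r1<-Add1 | r0:9,r1:Add1,r2:Add2,r3:Add3
c6: CDB Add2=0; issue ADD r1<-Add2 | r0:9,r1:Add2,r2:0,r3:Add3
c7: CDB Add3=-8 | r0:9,r1:Add2,r2:0,r3:-8
c8: CDB Add1=-1 | r0:9,r1:Add2,r2:0,r3:-8
c9: CDB Mul1=81 | r0:9,r1:Add2,r2:0,r3:-8
c10: - | r0:9,r1:Add2,r2:0,r3:-8
c11: CDB Add2=-9 | r0:9,r1:-9,r2:0,r3:-8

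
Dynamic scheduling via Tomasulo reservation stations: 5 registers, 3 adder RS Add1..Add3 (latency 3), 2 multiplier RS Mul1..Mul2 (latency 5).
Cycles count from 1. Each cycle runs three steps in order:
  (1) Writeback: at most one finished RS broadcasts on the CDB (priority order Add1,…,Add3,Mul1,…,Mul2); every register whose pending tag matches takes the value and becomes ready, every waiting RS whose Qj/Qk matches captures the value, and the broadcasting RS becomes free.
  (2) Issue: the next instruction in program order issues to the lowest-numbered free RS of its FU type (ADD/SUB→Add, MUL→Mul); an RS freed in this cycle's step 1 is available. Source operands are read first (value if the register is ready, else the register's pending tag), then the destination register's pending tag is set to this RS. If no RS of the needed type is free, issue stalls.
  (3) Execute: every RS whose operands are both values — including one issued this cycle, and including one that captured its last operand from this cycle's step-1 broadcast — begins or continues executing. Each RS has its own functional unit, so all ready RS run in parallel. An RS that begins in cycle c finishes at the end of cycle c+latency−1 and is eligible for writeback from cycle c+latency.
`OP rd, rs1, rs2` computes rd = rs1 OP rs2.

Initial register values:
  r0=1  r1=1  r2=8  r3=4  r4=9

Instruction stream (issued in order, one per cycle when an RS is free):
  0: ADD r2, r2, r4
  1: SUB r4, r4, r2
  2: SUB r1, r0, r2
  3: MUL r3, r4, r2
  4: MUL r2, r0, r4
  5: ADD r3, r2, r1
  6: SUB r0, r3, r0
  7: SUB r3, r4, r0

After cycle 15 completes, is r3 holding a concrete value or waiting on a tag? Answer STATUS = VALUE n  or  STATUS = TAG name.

STATUS = TAG Add3

c1: issue ADD r2<-Add1 | r0:1,r1:1,r2:Add1,r3:4,r4:9
c2: issue SUB r4<-Add2 | r0:1,r1:1,r2:Add1,r3:4,r4:Add2
c3: issue SUB r1<-Add3 | r0:1,r1:Add3,r2:Add1,r3:4,r4:Add2
c4: CDB Add1=17; issue MUL r3<-Mul1 | r0:1,r1:Add3,r2:17,r3:Mul1,r4:Add2
c5: issue MUL r2<-Mul2 | r0:1,r1:Add3,r2:Mul2,r3:Mul1,r4:Add2
c6: issue ADD r3<-Add1 | r0:1,r1:Add3,r2:Mul2,r3:Add1,r4:Add2
c7: CDB Add2=-8; issue SUB r0<-Add2 | r0:Add2,r1:Add3,r2:Mul2,r3:Add1,r4:-8
c8: CDB Add3=-16; issue SUB r3<-Add3 | r0:Add2,r1:-16,r2:Mul2,r3:Add3,r4:-8
c9: - | r0:Add2,r1:-16,r2:Mul2,r3:Add3,r4:-8
c10: - | r0:Add2,r1:-16,r2:Mul2,r3:Add3,r4:-8
c11: - | r0:Add2,r1:-16,r2:Mul2,r3:Add3,r4:-8
c12: CDB Mul1=-136 | r0:Add2,r1:-16,r2:Mul2,r3:Add3,r4:-8
c13: CDB Mul2=-8 | r0:Add2,r1:-16,r2:-8,r3:Add3,r4:-8
c14: - | r0:Add2,r1:-16,r2:-8,r3:Add3,r4:-8
c15: - | r0:Add2,r1:-16,r2:-8,r3:Add3,r4:-8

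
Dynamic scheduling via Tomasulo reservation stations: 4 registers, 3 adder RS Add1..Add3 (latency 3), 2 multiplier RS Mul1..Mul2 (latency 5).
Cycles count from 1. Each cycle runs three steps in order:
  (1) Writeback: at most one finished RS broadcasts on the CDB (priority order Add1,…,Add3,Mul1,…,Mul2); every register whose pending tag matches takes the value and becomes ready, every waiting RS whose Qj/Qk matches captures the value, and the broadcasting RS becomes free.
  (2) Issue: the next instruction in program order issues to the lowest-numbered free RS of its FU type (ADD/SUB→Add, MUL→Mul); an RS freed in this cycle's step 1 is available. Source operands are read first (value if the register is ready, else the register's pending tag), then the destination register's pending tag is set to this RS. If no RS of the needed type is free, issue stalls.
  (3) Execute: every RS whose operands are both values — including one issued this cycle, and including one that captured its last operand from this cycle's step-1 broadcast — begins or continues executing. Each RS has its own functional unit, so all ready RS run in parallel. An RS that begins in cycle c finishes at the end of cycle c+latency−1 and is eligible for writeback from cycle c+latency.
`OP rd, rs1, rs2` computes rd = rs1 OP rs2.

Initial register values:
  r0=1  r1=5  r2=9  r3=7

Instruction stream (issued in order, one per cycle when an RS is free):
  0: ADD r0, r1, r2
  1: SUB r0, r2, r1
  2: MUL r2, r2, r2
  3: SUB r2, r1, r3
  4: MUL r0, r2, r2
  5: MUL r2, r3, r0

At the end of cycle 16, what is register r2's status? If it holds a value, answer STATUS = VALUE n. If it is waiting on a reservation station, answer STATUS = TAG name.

c1: issue ADD r0<-Add1 | r0:Add1,r1:5,r2:9,r3:7
c2: issue SUB r0<-Add2 | r0:Add2,r1:5,r2:9,r3:7
c3: issue MUL r2<-Mul1 | r0:Add2,r1:5,r2:Mul1,r3:7
c4: CDB Add1=14; issue SUB r2<-Add1 | r0:Add2,r1:5,r2:Add1,r3:7
c5: CDB Add2=4; issue MUL r0<-Mul2 | r0:Mul2,r1:5,r2:Add1,r3:7
c6: stall | r0:Mul2,r1:5,r2:Add1,r3:7
c7: CDB Add1=-2; stall | r0:Mul2,r1:5,r2:-2,r3:7
c8: CDB Mul1=81; issue MUL r2<-Mul1 | r0:Mul2,r1:5,r2:Mul1,r3:7
c9: - | r0:Mul2,r1:5,r2:Mul1,r3:7
c10: - | r0:Mul2,r1:5,r2:Mul1,r3:7
c11: - | r0:Mul2,r1:5,r2:Mul1,r3:7
c12: CDB Mul2=4 | r0:4,r1:5,r2:Mul1,r3:7
c13: - | r0:4,r1:5,r2:Mul1,r3:7
c14: - | r0:4,r1:5,r2:Mul1,r3:7
c15: - | r0:4,r1:5,r2:Mul1,r3:7
c16: - | r0:4,r1:5,r2:Mul1,r3:7

STATUS = TAG Mul1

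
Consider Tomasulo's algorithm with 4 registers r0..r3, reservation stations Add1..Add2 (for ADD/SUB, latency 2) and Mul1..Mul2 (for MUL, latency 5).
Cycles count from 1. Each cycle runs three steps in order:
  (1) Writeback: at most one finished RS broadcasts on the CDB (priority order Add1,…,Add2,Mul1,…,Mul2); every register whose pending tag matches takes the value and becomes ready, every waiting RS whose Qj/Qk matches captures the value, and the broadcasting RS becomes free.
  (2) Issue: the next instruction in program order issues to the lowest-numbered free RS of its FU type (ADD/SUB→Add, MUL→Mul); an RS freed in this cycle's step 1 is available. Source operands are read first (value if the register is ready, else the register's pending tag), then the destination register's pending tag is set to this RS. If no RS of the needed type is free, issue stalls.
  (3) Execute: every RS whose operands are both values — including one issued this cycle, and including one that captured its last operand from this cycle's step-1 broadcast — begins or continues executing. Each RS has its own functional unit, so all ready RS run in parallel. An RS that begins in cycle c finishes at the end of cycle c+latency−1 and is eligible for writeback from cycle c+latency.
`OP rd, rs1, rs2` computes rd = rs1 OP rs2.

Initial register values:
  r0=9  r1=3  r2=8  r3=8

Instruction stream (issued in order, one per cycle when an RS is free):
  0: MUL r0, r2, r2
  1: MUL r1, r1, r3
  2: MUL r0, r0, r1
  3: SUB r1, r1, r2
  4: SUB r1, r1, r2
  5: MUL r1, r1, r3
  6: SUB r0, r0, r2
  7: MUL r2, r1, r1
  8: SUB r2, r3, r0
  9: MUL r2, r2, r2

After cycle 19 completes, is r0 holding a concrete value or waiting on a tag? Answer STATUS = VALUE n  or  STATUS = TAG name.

STATUS = VALUE 1528

c1: issue MUL r0<-Mul1 | r0:Mul1,r1:3,r2:8,r3:8
c2: issue MUL r1<-Mul2 | r0:Mul1,r1:Mul2,r2:8,r3:8
c3: stall | r0:Mul1,r1:Mul2,r2:8,r3:8
c4: stall | r0:Mul1,r1:Mul2,r2:8,r3:8
c5: stall | r0:Mul1,r1:Mul2,r2:8,r3:8
c6: CDB Mul1=64; issue MUL r0<-Mul1 | r0:Mul1,r1:Mul2,r2:8,r3:8
c7: CDB Mul2=24; issue SUB r1<-Add1 | r0:Mul1,r1:Add1,r2:8,r3:8
c8: issue SUB r1<-Add2 | r0:Mul1,r1:Add2,r2:8,r3:8
c9: CDB Add1=16; issue MUL r1<-Mul2 | r0:Mul1,r1:Mul2,r2:8,r3:8
c10: issue SUB r0<-Add1 | r0:Add1,r1:Mul2,r2:8,r3:8
c11: CDB Add2=8; stall | r0:Add1,r1:Mul2,r2:8,r3:8
c12: CDB Mul1=1536; issue MUL r2<-Mul1 | r0:Add1,r1:Mul2,r2:Mul1,r3:8
c13: issue SUB r2<-Add2 | r0:Add1,r1:Mul2,r2:Add2,r3:8
c14: CDB Add1=1528; stall | r0:1528,r1:Mul2,r2:Add2,r3:8
c15: stall | r0:1528,r1:Mul2,r2:Add2,r3:8
c16: CDB Add2=-1520; stall | r0:1528,r1:Mul2,r2:-1520,r3:8
c17: CDB Mul2=64; issue MUL r2<-Mul2 | r0:1528,r1:64,r2:Mul2,r3:8
c18: - | r0:1528,r1:64,r2:Mul2,r3:8
c19: - | r0:1528,r1:64,r2:Mul2,r3:8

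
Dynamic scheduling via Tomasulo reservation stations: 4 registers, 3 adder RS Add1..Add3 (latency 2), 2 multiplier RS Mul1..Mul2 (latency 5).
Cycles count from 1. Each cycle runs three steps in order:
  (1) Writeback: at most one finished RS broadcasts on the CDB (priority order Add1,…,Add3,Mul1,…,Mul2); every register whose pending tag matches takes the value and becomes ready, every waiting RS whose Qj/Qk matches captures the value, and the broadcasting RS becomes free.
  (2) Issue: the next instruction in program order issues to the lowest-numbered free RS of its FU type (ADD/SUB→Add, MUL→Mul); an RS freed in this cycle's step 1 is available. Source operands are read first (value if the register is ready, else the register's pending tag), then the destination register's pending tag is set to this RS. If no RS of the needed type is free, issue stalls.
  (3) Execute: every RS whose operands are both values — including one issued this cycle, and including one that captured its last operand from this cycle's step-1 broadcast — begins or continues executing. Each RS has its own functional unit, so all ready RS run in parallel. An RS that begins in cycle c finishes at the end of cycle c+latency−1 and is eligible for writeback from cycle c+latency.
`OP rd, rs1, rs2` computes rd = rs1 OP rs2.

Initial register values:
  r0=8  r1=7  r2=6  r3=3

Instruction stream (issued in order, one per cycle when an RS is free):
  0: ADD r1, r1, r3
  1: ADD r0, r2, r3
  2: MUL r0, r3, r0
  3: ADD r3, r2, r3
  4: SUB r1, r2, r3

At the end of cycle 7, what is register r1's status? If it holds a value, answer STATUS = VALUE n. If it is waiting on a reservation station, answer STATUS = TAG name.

  c1: issue ADD r1<-Add1  regs: r0:8,r1:Add1,r2:6,r3:3
  c2: issue ADD r0<-Add2  regs: r0:Add2,r1:Add1,r2:6,r3:3
  c3: CDB Add1=10; issue MUL r0<-Mul1  regs: r0:Mul1,r1:10,r2:6,r3:3
  c4: CDB Add2=9; issue ADD r3<-Add1  regs: r0:Mul1,r1:10,r2:6,r3:Add1
  c5: issue SUB r1<-Add2  regs: r0:Mul1,r1:Add2,r2:6,r3:Add1
  c6: CDB Add1=9  regs: r0:Mul1,r1:Add2,r2:6,r3:9
  c7: -  regs: r0:Mul1,r1:Add2,r2:6,r3:9

STATUS = TAG Add2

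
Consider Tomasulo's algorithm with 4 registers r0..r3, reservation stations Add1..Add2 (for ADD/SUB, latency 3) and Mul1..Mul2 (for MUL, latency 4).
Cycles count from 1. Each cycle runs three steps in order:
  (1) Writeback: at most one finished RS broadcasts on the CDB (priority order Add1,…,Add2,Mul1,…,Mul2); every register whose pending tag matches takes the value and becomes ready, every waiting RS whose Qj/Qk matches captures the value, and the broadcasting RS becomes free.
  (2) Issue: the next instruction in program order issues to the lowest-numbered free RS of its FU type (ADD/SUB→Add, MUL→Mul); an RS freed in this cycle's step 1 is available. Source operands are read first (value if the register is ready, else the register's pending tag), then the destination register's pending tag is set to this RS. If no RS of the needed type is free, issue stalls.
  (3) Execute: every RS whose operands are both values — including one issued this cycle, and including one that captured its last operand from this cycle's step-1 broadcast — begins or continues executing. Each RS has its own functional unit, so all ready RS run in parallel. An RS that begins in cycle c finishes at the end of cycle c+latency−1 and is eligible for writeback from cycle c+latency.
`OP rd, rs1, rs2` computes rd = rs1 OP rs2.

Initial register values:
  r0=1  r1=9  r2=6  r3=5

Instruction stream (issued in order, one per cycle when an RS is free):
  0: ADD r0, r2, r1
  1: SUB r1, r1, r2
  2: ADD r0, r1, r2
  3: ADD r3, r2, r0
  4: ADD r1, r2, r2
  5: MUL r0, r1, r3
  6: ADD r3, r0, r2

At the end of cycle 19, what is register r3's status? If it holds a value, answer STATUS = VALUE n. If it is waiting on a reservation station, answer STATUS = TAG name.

STATUS = VALUE 186

c1: issue ADD r0<-Add1 | r0:Add1,r1:9,r2:6,r3:5
c2: issue SUB r1<-Add2 | r0:Add1,r1:Add2,r2:6,r3:5
c3: stall | r0:Add1,r1:Add2,r2:6,r3:5
c4: CDB Add1=15; issue ADD r0<-Add1 | r0:Add1,r1:Add2,r2:6,r3:5
c5: CDB Add2=3; issue ADD r3<-Add2 | r0:Add1,r1:3,r2:6,r3:Add2
c6: stall | r0:Add1,r1:3,r2:6,r3:Add2
c7: stall | r0:Add1,r1:3,r2:6,r3:Add2
c8: CDB Add1=9; issue ADD r1<-Add1 | r0:9,r1:Add1,r2:6,r3:Add2
c9: issue MUL r0<-Mul1 | r0:Mul1,r1:Add1,r2:6,r3:Add2
c10: stall | r0:Mul1,r1:Add1,r2:6,r3:Add2
c11: CDB Add1=12; issue ADD r3<-Add1 | r0:Mul1,r1:12,r2:6,r3:Add1
c12: CDB Add2=15 | r0:Mul1,r1:12,r2:6,r3:Add1
c13: - | r0:Mul1,r1:12,r2:6,r3:Add1
c14: - | r0:Mul1,r1:12,r2:6,r3:Add1
c15: - | r0:Mul1,r1:12,r2:6,r3:Add1
c16: CDB Mul1=180 | r0:180,r1:12,r2:6,r3:Add1
c17: - | r0:180,r1:12,r2:6,r3:Add1
c18: - | r0:180,r1:12,r2:6,r3:Add1
c19: CDB Add1=186 | r0:180,r1:12,r2:6,r3:186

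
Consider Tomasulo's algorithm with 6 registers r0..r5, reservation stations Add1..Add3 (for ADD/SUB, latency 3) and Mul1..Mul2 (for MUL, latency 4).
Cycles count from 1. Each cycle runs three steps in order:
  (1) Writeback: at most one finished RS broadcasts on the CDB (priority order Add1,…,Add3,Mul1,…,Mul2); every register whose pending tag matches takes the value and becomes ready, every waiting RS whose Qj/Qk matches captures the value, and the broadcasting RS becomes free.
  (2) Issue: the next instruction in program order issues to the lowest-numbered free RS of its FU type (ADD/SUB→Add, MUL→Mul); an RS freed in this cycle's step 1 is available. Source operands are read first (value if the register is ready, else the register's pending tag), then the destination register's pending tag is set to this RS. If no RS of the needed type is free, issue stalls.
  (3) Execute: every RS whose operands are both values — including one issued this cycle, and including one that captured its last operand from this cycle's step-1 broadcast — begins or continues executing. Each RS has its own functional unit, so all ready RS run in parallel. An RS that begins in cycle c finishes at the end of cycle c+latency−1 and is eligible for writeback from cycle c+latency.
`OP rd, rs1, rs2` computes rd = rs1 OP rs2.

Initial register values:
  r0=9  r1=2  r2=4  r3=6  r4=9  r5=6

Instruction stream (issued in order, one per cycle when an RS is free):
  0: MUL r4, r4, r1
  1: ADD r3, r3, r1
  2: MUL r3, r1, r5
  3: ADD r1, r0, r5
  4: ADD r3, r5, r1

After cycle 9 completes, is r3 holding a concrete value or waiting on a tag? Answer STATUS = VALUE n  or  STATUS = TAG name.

  c1: issue MUL r4<-Mul1  regs: r0:9,r1:2,r2:4,r3:6,r4:Mul1,r5:6
  c2: issue ADD r3<-Add1  regs: r0:9,r1:2,r2:4,r3:Add1,r4:Mul1,r5:6
  c3: issue MUL r3<-Mul2  regs: r0:9,r1:2,r2:4,r3:Mul2,r4:Mul1,r5:6
  c4: issue ADD r1<-Add2  regs: r0:9,r1:Add2,r2:4,r3:Mul2,r4:Mul1,r5:6
  c5: CDB Add1=8; issue ADD r3<-Add1  regs: r0:9,r1:Add2,r2:4,r3:Add1,r4:Mul1,r5:6
  c6: CDB Mul1=18  regs: r0:9,r1:Add2,r2:4,r3:Add1,r4:18,r5:6
  c7: CDB Add2=15  regs: r0:9,r1:15,r2:4,r3:Add1,r4:18,r5:6
  c8: CDB Mul2=12  regs: r0:9,r1:15,r2:4,r3:Add1,r4:18,r5:6
  c9: -  regs: r0:9,r1:15,r2:4,r3:Add1,r4:18,r5:6

STATUS = TAG Add1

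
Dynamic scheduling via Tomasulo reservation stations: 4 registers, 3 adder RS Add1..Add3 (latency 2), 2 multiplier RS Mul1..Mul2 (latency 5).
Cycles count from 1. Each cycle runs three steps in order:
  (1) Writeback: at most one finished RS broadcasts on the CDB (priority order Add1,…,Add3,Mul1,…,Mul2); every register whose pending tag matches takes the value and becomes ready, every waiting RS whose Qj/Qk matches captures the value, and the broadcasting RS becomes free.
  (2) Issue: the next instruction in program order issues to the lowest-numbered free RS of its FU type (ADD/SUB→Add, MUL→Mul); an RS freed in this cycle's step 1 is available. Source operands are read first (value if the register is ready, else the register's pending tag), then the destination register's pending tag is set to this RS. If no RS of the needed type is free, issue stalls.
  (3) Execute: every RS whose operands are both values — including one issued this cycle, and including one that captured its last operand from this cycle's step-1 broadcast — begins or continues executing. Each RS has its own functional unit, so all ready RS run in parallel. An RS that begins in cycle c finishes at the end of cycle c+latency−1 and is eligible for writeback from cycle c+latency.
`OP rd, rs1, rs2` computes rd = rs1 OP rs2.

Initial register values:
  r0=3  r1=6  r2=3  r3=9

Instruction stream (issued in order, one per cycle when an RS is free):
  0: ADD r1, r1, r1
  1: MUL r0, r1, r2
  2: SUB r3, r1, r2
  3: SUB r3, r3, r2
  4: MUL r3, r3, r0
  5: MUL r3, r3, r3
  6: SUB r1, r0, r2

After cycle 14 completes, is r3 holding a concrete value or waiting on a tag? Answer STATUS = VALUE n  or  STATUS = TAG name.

STATUS = TAG Mul1

cycle 1: issue ADD r1<-Add1 // r0:3,r1:Add1,r2:3,r3:9
cycle 2: issue MUL r0<-Mul1 // r0:Mul1,r1:Add1,r2:3,r3:9
cycle 3: CDB Add1=12; issue SUB r3<-Add1 // r0:Mul1,r1:12,r2:3,r3:Add1
cycle 4: issue SUB r3<-Add2 // r0:Mul1,r1:12,r2:3,r3:Add2
cycle 5: CDB Add1=9; issue MUL r3<-Mul2 // r0:Mul1,r1:12,r2:3,r3:Mul2
cycle 6: stall // r0:Mul1,r1:12,r2:3,r3:Mul2
cycle 7: CDB Add2=6; stall // r0:Mul1,r1:12,r2:3,r3:Mul2
cycle 8: CDB Mul1=36; issue MUL r3<-Mul1 // r0:36,r1:12,r2:3,r3:Mul1
cycle 9: issue SUB r1<-Add1 // r0:36,r1:Add1,r2:3,r3:Mul1
cycle 10: - // r0:36,r1:Add1,r2:3,r3:Mul1
cycle 11: CDB Add1=33 // r0:36,r1:33,r2:3,r3:Mul1
cycle 12: - // r0:36,r1:33,r2:3,r3:Mul1
cycle 13: CDB Mul2=216 // r0:36,r1:33,r2:3,r3:Mul1
cycle 14: - // r0:36,r1:33,r2:3,r3:Mul1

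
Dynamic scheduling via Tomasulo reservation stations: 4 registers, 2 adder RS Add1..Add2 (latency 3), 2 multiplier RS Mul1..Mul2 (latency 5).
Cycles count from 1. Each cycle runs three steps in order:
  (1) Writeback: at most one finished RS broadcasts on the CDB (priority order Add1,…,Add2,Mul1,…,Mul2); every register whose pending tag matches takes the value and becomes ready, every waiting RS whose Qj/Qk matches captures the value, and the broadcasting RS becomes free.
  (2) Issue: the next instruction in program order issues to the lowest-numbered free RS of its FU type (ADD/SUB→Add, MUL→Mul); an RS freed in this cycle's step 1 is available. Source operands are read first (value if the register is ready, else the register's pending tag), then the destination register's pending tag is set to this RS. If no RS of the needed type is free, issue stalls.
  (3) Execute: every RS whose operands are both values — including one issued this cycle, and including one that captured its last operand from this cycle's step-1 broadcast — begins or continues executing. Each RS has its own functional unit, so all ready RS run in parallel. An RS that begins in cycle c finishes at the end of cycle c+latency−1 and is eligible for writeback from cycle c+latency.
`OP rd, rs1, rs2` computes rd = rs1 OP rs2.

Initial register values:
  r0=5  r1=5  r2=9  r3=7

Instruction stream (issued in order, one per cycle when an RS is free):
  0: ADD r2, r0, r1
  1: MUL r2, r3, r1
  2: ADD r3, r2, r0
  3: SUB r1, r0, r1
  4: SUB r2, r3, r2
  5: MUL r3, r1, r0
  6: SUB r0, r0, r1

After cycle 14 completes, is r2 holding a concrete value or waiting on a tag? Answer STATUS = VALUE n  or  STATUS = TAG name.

cycle 1: issue ADD r2<-Add1 // r0:5,r1:5,r2:Add1,r3:7
cycle 2: issue MUL r2<-Mul1 // r0:5,r1:5,r2:Mul1,r3:7
cycle 3: issue ADD r3<-Add2 // r0:5,r1:5,r2:Mul1,r3:Add2
cycle 4: CDB Add1=10; issue SUB r1<-Add1 // r0:5,r1:Add1,r2:Mul1,r3:Add2
cycle 5: stall // r0:5,r1:Add1,r2:Mul1,r3:Add2
cycle 6: stall // r0:5,r1:Add1,r2:Mul1,r3:Add2
cycle 7: CDB Add1=0; issue SUB r2<-Add1 // r0:5,r1:0,r2:Add1,r3:Add2
cycle 8: CDB Mul1=35; issue MUL r3<-Mul1 // r0:5,r1:0,r2:Add1,r3:Mul1
cycle 9: stall // r0:5,r1:0,r2:Add1,r3:Mul1
cycle 10: stall // r0:5,r1:0,r2:Add1,r3:Mul1
cycle 11: CDB Add2=40; issue SUB r0<-Add2 // r0:Add2,r1:0,r2:Add1,r3:Mul1
cycle 12: - // r0:Add2,r1:0,r2:Add1,r3:Mul1
cycle 13: CDB Mul1=0 // r0:Add2,r1:0,r2:Add1,r3:0
cycle 14: CDB Add1=5 // r0:Add2,r1:0,r2:5,r3:0

STATUS = VALUE 5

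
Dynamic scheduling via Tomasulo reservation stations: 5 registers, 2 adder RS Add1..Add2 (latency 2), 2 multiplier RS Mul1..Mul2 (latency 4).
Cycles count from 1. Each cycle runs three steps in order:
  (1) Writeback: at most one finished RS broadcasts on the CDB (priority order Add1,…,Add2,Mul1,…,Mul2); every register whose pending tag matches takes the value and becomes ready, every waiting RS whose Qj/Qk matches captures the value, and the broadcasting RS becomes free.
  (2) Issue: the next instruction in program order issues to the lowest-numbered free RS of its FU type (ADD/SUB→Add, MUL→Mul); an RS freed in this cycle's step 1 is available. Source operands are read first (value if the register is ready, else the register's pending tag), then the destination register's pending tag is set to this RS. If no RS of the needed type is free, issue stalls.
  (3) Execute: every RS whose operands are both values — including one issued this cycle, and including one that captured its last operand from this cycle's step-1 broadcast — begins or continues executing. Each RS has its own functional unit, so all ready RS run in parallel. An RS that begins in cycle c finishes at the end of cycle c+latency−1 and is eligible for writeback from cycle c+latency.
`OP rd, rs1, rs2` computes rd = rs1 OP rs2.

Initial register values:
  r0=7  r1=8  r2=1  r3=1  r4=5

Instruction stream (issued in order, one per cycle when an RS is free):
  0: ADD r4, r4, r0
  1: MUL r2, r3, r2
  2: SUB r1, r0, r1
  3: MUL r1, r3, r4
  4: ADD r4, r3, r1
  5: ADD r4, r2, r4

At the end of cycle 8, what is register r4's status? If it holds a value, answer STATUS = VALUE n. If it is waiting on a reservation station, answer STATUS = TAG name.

  c1: issue ADD r4<-Add1  regs: r0:7,r1:8,r2:1,r3:1,r4:Add1
  c2: issue MUL r2<-Mul1  regs: r0:7,r1:8,r2:Mul1,r3:1,r4:Add1
  c3: CDB Add1=12; issue SUB r1<-Add1  regs: r0:7,r1:Add1,r2:Mul1,r3:1,r4:12
  c4: issue MUL r1<-Mul2  regs: r0:7,r1:Mul2,r2:Mul1,r3:1,r4:12
  c5: CDB Add1=-1; issue ADD r4<-Add1  regs: r0:7,r1:Mul2,r2:Mul1,r3:1,r4:Add1
  c6: CDB Mul1=1; issue ADD r4<-Add2  regs: r0:7,r1:Mul2,r2:1,r3:1,r4:Add2
  c7: -  regs: r0:7,r1:Mul2,r2:1,r3:1,r4:Add2
  c8: CDB Mul2=12  regs: r0:7,r1:12,r2:1,r3:1,r4:Add2

STATUS = TAG Add2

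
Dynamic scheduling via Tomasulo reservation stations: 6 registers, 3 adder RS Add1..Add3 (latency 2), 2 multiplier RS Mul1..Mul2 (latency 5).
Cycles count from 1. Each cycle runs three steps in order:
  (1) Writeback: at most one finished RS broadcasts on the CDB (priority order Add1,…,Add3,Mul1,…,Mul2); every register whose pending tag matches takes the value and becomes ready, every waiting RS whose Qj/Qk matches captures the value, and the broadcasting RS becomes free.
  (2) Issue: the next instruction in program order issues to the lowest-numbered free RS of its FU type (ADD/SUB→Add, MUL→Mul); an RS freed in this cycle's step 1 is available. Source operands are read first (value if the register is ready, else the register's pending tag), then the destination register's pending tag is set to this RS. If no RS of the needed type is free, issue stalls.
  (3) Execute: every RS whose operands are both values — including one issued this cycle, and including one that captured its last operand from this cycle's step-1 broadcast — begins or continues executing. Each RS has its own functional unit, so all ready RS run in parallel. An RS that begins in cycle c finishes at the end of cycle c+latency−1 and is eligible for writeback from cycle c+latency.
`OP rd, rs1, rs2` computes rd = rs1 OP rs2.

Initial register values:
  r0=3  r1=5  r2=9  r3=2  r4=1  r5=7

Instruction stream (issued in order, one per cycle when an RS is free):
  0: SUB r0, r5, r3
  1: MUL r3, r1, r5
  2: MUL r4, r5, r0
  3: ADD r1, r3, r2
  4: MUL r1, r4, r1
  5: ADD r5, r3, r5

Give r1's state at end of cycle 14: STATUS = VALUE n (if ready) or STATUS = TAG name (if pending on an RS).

c1: issue SUB r0<-Add1 | r0:Add1,r1:5,r2:9,r3:2,r4:1,r5:7
c2: issue MUL r3<-Mul1 | r0:Add1,r1:5,r2:9,r3:Mul1,r4:1,r5:7
c3: CDB Add1=5; issue MUL r4<-Mul2 | r0:5,r1:5,r2:9,r3:Mul1,r4:Mul2,r5:7
c4: issue ADD r1<-Add1 | r0:5,r1:Add1,r2:9,r3:Mul1,r4:Mul2,r5:7
c5: stall | r0:5,r1:Add1,r2:9,r3:Mul1,r4:Mul2,r5:7
c6: stall | r0:5,r1:Add1,r2:9,r3:Mul1,r4:Mul2,r5:7
c7: CDB Mul1=35; issue MUL r1<-Mul1 | r0:5,r1:Mul1,r2:9,r3:35,r4:Mul2,r5:7
c8: CDB Mul2=35; issue ADD r5<-Add2 | r0:5,r1:Mul1,r2:9,r3:35,r4:35,r5:Add2
c9: CDB Add1=44 | r0:5,r1:Mul1,r2:9,r3:35,r4:35,r5:Add2
c10: CDB Add2=42 | r0:5,r1:Mul1,r2:9,r3:35,r4:35,r5:42
c11: - | r0:5,r1:Mul1,r2:9,r3:35,r4:35,r5:42
c12: - | r0:5,r1:Mul1,r2:9,r3:35,r4:35,r5:42
c13: - | r0:5,r1:Mul1,r2:9,r3:35,r4:35,r5:42
c14: CDB Mul1=1540 | r0:5,r1:1540,r2:9,r3:35,r4:35,r5:42

STATUS = VALUE 1540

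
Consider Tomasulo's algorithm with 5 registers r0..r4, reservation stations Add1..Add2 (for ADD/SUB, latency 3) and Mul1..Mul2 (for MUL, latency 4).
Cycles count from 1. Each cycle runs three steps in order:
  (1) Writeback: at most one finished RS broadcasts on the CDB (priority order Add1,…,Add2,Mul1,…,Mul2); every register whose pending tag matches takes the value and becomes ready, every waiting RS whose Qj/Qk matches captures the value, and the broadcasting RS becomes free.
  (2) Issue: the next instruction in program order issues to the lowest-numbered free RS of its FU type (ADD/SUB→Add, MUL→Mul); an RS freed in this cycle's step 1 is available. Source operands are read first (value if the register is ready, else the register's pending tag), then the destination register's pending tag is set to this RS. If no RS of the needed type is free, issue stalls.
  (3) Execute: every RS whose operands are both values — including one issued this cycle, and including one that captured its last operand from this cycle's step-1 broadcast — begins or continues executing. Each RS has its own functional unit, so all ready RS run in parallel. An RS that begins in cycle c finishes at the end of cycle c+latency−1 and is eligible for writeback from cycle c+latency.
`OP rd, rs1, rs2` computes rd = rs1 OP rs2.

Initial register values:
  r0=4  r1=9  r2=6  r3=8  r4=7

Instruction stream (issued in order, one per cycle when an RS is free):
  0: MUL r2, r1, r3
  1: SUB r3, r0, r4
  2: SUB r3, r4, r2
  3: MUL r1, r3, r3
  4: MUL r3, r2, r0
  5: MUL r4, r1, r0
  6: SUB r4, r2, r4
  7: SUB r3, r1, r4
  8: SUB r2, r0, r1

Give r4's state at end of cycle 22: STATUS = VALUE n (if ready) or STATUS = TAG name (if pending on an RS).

STATUS = VALUE -16828

c1: issue MUL r2<-Mul1 | r0:4,r1:9,r2:Mul1,r3:8,r4:7
c2: issue SUB r3<-Add1 | r0:4,r1:9,r2:Mul1,r3:Add1,r4:7
c3: issue SUB r3<-Add2 | r0:4,r1:9,r2:Mul1,r3:Add2,r4:7
c4: issue MUL r1<-Mul2 | r0:4,r1:Mul2,r2:Mul1,r3:Add2,r4:7
c5: CDB Add1=-3; stall | r0:4,r1:Mul2,r2:Mul1,r3:Add2,r4:7
c6: CDB Mul1=72; issue MUL r3<-Mul1 | r0:4,r1:Mul2,r2:72,r3:Mul1,r4:7
c7: stall | r0:4,r1:Mul2,r2:72,r3:Mul1,r4:7
c8: stall | r0:4,r1:Mul2,r2:72,r3:Mul1,r4:7
c9: CDB Add2=-65; stall | r0:4,r1:Mul2,r2:72,r3:Mul1,r4:7
c10: CDB Mul1=288; issue MUL r4<-Mul1 | r0:4,r1:Mul2,r2:72,r3:288,r4:Mul1
c11: issue SUB r4<-Add1 | r0:4,r1:Mul2,r2:72,r3:288,r4:Add1
c12: issue SUB r3<-Add2 | r0:4,r1:Mul2,r2:72,r3:Add2,r4:Add1
c13: CDB Mul2=4225; stall | r0:4,r1:4225,r2:72,r3:Add2,r4:Add1
c14: stall | r0:4,r1:4225,r2:72,r3:Add2,r4:Add1
c15: stall | r0:4,r1:4225,r2:72,r3:Add2,r4:Add1
c16: stall | r0:4,r1:4225,r2:72,r3:Add2,r4:Add1
c17: CDB Mul1=16900; stall | r0:4,r1:4225,r2:72,r3:Add2,r4:Add1
c18: stall | r0:4,r1:4225,r2:72,r3:Add2,r4:Add1
c19: stall | r0:4,r1:4225,r2:72,r3:Add2,r4:Add1
c20: CDB Add1=-16828; issue SUB r2<-Add1 | r0:4,r1:4225,r2:Add1,r3:Add2,r4:-16828
c21: - | r0:4,r1:4225,r2:Add1,r3:Add2,r4:-16828
c22: - | r0:4,r1:4225,r2:Add1,r3:Add2,r4:-16828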